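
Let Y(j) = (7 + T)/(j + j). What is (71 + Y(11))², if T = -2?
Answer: 2455489/484 ≈ 5073.3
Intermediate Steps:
Y(j) = 5/(2*j) (Y(j) = (7 - 2)/(j + j) = 5/((2*j)) = 5*(1/(2*j)) = 5/(2*j))
(71 + Y(11))² = (71 + (5/2)/11)² = (71 + (5/2)*(1/11))² = (71 + 5/22)² = (1567/22)² = 2455489/484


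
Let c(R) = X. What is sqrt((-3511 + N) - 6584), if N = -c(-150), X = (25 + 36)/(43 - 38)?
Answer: 2*I*sqrt(63170)/5 ≈ 100.53*I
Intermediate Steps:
X = 61/5 ≈ 12.200
c(R) = 61/5
N = -61/5 (N = -1*61/5 = -61/5 ≈ -12.200)
sqrt((-3511 + N) - 6584) = sqrt((-3511 - 61/5) - 6584) = sqrt(-17616/5 - 6584) = sqrt(-50536/5) = 2*I*sqrt(63170)/5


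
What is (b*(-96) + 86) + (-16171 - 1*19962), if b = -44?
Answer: -31823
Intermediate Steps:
(b*(-96) + 86) + (-16171 - 1*19962) = (-44*(-96) + 86) + (-16171 - 1*19962) = (4224 + 86) + (-16171 - 19962) = 4310 - 36133 = -31823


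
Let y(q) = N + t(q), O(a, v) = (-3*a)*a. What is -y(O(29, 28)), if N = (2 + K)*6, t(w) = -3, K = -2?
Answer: 3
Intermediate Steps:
O(a, v) = -3*a²
N = 0 (N = (2 - 2)*6 = 0*6 = 0)
y(q) = -3 (y(q) = 0 - 3 = -3)
-y(O(29, 28)) = -1*(-3) = 3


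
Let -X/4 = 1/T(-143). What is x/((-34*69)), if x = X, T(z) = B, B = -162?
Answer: -1/95013 ≈ -1.0525e-5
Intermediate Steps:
T(z) = -162
X = 2/81 (X = -4/(-162) = -4*(-1/162) = 2/81 ≈ 0.024691)
x = 2/81 ≈ 0.024691
x/((-34*69)) = 2/(81*((-34*69))) = (2/81)/(-2346) = (2/81)*(-1/2346) = -1/95013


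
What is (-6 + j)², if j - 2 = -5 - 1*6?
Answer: 225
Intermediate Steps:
j = -9 (j = 2 + (-5 - 1*6) = 2 + (-5 - 6) = 2 - 11 = -9)
(-6 + j)² = (-6 - 9)² = (-15)² = 225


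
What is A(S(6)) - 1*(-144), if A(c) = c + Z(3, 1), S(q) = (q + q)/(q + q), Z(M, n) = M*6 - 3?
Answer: 160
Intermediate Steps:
Z(M, n) = -3 + 6*M (Z(M, n) = 6*M - 3 = -3 + 6*M)
S(q) = 1 (S(q) = (2*q)/((2*q)) = (2*q)*(1/(2*q)) = 1)
A(c) = 15 + c (A(c) = c + (-3 + 6*3) = c + (-3 + 18) = c + 15 = 15 + c)
A(S(6)) - 1*(-144) = (15 + 1) - 1*(-144) = 16 + 144 = 160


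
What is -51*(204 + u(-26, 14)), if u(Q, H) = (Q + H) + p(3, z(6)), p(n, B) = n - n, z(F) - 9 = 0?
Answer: -9792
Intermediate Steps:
z(F) = 9 (z(F) = 9 + 0 = 9)
p(n, B) = 0
u(Q, H) = H + Q (u(Q, H) = (Q + H) + 0 = (H + Q) + 0 = H + Q)
-51*(204 + u(-26, 14)) = -51*(204 + (14 - 26)) = -51*(204 - 12) = -51*192 = -9792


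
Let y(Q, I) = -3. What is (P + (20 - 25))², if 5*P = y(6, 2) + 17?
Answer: 121/25 ≈ 4.8400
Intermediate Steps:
P = 14/5 (P = (-3 + 17)/5 = (⅕)*14 = 14/5 ≈ 2.8000)
(P + (20 - 25))² = (14/5 + (20 - 25))² = (14/5 - 5)² = (-11/5)² = 121/25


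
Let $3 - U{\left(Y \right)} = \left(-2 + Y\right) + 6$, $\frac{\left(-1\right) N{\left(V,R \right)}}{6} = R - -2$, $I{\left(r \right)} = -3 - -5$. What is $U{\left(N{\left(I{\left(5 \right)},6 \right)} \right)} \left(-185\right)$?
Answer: $-8695$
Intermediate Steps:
$I{\left(r \right)} = 2$ ($I{\left(r \right)} = -3 + 5 = 2$)
$N{\left(V,R \right)} = -12 - 6 R$ ($N{\left(V,R \right)} = - 6 \left(R - -2\right) = - 6 \left(R + 2\right) = - 6 \left(2 + R\right) = -12 - 6 R$)
$U{\left(Y \right)} = -1 - Y$ ($U{\left(Y \right)} = 3 - \left(\left(-2 + Y\right) + 6\right) = 3 - \left(4 + Y\right) = -1 - Y$)
$U{\left(N{\left(I{\left(5 \right)},6 \right)} \right)} \left(-185\right) = \left(-1 - \left(-12 - 36\right)\right) \left(-185\right) = \left(-1 - -48\right) \left(-185\right) = \left(-1 + 48\right) \left(-185\right) = 47 \left(-185\right) = -8695$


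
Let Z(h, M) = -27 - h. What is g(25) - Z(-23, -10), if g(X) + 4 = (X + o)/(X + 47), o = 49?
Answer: 37/36 ≈ 1.0278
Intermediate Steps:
g(X) = -4 + (49 + X)/(47 + X) (g(X) = -4 + (X + 49)/(X + 47) = -4 + (49 + X)/(47 + X))
g(25) - Z(-23, -10) = (-139 - 3*25)/(47 + 25) - (-27 - 1*(-23)) = (-139 - 75)/72 - (-27 + 23) = (1/72)*(-214) - 1*(-4) = -107/36 + 4 = 37/36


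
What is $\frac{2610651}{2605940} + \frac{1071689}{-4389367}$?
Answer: $\frac{8666348115257}{11438427039980} \approx 0.75765$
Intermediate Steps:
$\frac{2610651}{2605940} + \frac{1071689}{-4389367} = 2610651 \cdot \frac{1}{2605940} + 1071689 \left(- \frac{1}{4389367}\right) = \frac{2610651}{2605940} - \frac{1071689}{4389367} = \frac{8666348115257}{11438427039980}$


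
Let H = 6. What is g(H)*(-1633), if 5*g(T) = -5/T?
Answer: 1633/6 ≈ 272.17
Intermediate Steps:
g(T) = -1/T (g(T) = (-5/T)/5 = -1/T)
g(H)*(-1633) = -1/6*(-1633) = -1*⅙*(-1633) = -⅙*(-1633) = 1633/6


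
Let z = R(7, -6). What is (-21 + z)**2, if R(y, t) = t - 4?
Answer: 961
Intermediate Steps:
R(y, t) = -4 + t
z = -10 (z = -4 - 6 = -10)
(-21 + z)**2 = (-21 - 10)**2 = (-31)**2 = 961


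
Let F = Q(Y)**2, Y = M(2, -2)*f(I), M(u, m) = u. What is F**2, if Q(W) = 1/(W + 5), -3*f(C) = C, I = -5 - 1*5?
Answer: 81/1500625 ≈ 5.3977e-5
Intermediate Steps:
I = -10 (I = -5 - 5 = -10)
f(C) = -C/3
Y = 20/3 (Y = 2*(-1/3*(-10)) = 2*(10/3) = 20/3 ≈ 6.6667)
Q(W) = 1/(5 + W)
F = 9/1225 (F = (1/(5 + 20/3))**2 = (1/(35/3))**2 = (3/35)**2 = 9/1225 ≈ 0.0073469)
F**2 = (9/1225)**2 = 81/1500625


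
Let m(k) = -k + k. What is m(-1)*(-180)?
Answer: 0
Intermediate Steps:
m(k) = 0
m(-1)*(-180) = 0*(-180) = 0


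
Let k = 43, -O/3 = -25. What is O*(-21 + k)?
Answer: 1650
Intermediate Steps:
O = 75 (O = -3*(-25) = 75)
O*(-21 + k) = 75*(-21 + 43) = 75*22 = 1650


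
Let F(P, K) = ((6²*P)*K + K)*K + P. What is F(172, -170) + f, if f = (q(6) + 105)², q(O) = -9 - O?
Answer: 178985972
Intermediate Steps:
F(P, K) = P + K*(K + 36*K*P) (F(P, K) = ((36*P)*K + K)*K + P = (36*K*P + K)*K + P = (K + 36*K*P)*K + P = K*(K + 36*K*P) + P = P + K*(K + 36*K*P))
f = 8100 (f = ((-9 - 1*6) + 105)² = ((-9 - 6) + 105)² = (-15 + 105)² = 90² = 8100)
F(172, -170) + f = (172 + (-170)² + 36*172*(-170)²) + 8100 = (172 + 28900 + 36*172*28900) + 8100 = (172 + 28900 + 178948800) + 8100 = 178977872 + 8100 = 178985972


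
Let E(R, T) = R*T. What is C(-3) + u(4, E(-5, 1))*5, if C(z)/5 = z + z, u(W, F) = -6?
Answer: -60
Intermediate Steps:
C(z) = 10*z (C(z) = 5*(z + z) = 5*(2*z) = 10*z)
C(-3) + u(4, E(-5, 1))*5 = 10*(-3) - 6*5 = -30 - 30 = -60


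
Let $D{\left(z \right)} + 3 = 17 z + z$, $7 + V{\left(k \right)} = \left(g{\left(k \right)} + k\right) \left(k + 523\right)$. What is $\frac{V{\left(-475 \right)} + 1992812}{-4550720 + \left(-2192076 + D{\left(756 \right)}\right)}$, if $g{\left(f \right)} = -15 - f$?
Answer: $- \frac{1992085}{6729191} \approx -0.29604$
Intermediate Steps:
$V{\left(k \right)} = -7852 - 15 k$ ($V{\left(k \right)} = -7 + \left(\left(-15 - k\right) + k\right) \left(k + 523\right) = -7 - 15 \left(523 + k\right) = -7 - \left(7845 + 15 k\right) = -7852 - 15 k$)
$D{\left(z \right)} = -3 + 18 z$ ($D{\left(z \right)} = -3 + \left(17 z + z\right) = -3 + 18 z$)
$\frac{V{\left(-475 \right)} + 1992812}{-4550720 + \left(-2192076 + D{\left(756 \right)}\right)} = \frac{\left(-7852 - -7125\right) + 1992812}{-4550720 + \left(-2192076 + \left(-3 + 18 \cdot 756\right)\right)} = \frac{\left(-7852 + 7125\right) + 1992812}{-4550720 + \left(-2192076 + \left(-3 + 13608\right)\right)} = \frac{-727 + 1992812}{-4550720 + \left(-2192076 + 13605\right)} = \frac{1992085}{-4550720 - 2178471} = \frac{1992085}{-6729191} = 1992085 \left(- \frac{1}{6729191}\right) = - \frac{1992085}{6729191}$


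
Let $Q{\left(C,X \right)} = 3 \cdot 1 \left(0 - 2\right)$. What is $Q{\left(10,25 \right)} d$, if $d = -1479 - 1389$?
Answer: $17208$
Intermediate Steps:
$Q{\left(C,X \right)} = -6$ ($Q{\left(C,X \right)} = 3 \left(0 - 2\right) = 3 \left(-2\right) = -6$)
$d = -2868$
$Q{\left(10,25 \right)} d = \left(-6\right) \left(-2868\right) = 17208$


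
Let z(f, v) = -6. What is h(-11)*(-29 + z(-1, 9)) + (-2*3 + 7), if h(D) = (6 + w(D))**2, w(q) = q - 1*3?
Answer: -2239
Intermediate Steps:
w(q) = -3 + q (w(q) = q - 3 = -3 + q)
h(D) = (3 + D)**2 (h(D) = (6 + (-3 + D))**2 = (3 + D)**2)
h(-11)*(-29 + z(-1, 9)) + (-2*3 + 7) = (3 - 11)**2*(-29 - 6) + (-2*3 + 7) = (-8)**2*(-35) + (-6 + 7) = 64*(-35) + 1 = -2240 + 1 = -2239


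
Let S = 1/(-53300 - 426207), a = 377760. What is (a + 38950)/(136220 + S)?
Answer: 199815361970/65318443539 ≈ 3.0591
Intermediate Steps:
S = -1/479507 (S = 1/(-479507) = -1/479507 ≈ -2.0855e-6)
(a + 38950)/(136220 + S) = (377760 + 38950)/(136220 - 1/479507) = 416710/(65318443539/479507) = 416710*(479507/65318443539) = 199815361970/65318443539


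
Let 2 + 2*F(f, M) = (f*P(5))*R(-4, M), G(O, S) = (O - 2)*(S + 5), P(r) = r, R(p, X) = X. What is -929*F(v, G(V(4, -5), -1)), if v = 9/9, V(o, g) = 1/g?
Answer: 21367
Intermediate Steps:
G(O, S) = (-2 + O)*(5 + S)
v = 1 (v = 9*(⅑) = 1)
F(f, M) = -1 + 5*M*f/2 (F(f, M) = -1 + ((f*5)*M)/2 = -1 + ((5*f)*M)/2 = -1 + (5*M*f)/2 = -1 + 5*M*f/2)
-929*F(v, G(V(4, -5), -1)) = -929*(-1 + (5/2)*(-10 - 2*(-1) + 5/(-5) - 1/(-5))*1) = -929*(-1 + (5/2)*(-10 + 2 + 5*(-⅕) - ⅕*(-1))*1) = -929*(-1 + (5/2)*(-10 + 2 - 1 + ⅕)*1) = -929*(-1 + (5/2)*(-44/5)*1) = -929*(-1 - 22) = -929*(-23) = 21367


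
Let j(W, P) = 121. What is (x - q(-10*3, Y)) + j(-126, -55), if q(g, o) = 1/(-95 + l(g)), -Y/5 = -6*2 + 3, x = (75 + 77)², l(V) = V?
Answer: 2903126/125 ≈ 23225.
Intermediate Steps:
x = 23104 (x = 152² = 23104)
Y = 45 (Y = -5*(-6*2 + 3) = -5*(-12 + 3) = -5*(-9) = 45)
q(g, o) = 1/(-95 + g)
(x - q(-10*3, Y)) + j(-126, -55) = (23104 - 1/(-95 - 10*3)) + 121 = (23104 - 1/(-95 - 30)) + 121 = (23104 - 1/(-125)) + 121 = (23104 - 1*(-1/125)) + 121 = (23104 + 1/125) + 121 = 2888001/125 + 121 = 2903126/125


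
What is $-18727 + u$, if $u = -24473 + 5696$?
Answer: $-37504$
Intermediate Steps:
$u = -18777$
$-18727 + u = -18727 - 18777 = -37504$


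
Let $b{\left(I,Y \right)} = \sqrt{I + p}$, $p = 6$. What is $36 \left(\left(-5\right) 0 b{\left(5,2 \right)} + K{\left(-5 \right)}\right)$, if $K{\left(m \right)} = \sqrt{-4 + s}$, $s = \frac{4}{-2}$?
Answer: $36 i \sqrt{6} \approx 88.182 i$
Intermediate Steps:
$b{\left(I,Y \right)} = \sqrt{6 + I}$ ($b{\left(I,Y \right)} = \sqrt{I + 6} = \sqrt{6 + I}$)
$s = -2$ ($s = 4 \left(- \frac{1}{2}\right) = -2$)
$K{\left(m \right)} = i \sqrt{6}$ ($K{\left(m \right)} = \sqrt{-4 - 2} = \sqrt{-6} = i \sqrt{6}$)
$36 \left(\left(-5\right) 0 b{\left(5,2 \right)} + K{\left(-5 \right)}\right) = 36 \left(\left(-5\right) 0 \sqrt{6 + 5} + i \sqrt{6}\right) = 36 \left(0 \sqrt{11} + i \sqrt{6}\right) = 36 \left(0 + i \sqrt{6}\right) = 36 i \sqrt{6}$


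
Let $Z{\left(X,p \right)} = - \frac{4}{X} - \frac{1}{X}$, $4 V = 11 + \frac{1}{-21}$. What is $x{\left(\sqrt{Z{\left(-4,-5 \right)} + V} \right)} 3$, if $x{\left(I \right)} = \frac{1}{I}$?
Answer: $\frac{6 \sqrt{7035}}{335} \approx 1.5022$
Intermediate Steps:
$V = \frac{115}{42}$ ($V = \frac{11 + \frac{1}{-21}}{4} = \frac{11 - \frac{1}{21}}{4} = \frac{1}{4} \cdot \frac{230}{21} = \frac{115}{42} \approx 2.7381$)
$Z{\left(X,p \right)} = - \frac{5}{X}$
$x{\left(\sqrt{Z{\left(-4,-5 \right)} + V} \right)} 3 = \frac{1}{\sqrt{- \frac{5}{-4} + \frac{115}{42}}} \cdot 3 = \frac{1}{\sqrt{\left(-5\right) \left(- \frac{1}{4}\right) + \frac{115}{42}}} \cdot 3 = \frac{1}{\sqrt{\frac{5}{4} + \frac{115}{42}}} \cdot 3 = \frac{1}{\sqrt{\frac{335}{84}}} \cdot 3 = \frac{1}{\frac{1}{42} \sqrt{7035}} \cdot 3 = \frac{2 \sqrt{7035}}{335} \cdot 3 = \frac{6 \sqrt{7035}}{335}$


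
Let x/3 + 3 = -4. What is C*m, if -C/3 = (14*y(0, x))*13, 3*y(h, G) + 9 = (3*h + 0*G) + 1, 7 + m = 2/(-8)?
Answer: -10556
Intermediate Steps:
m = -29/4 (m = -7 + 2/(-8) = -7 + 2*(-1/8) = -7 - 1/4 = -29/4 ≈ -7.2500)
x = -21 (x = -9 + 3*(-4) = -9 - 12 = -21)
y(h, G) = -8/3 + h (y(h, G) = -3 + ((3*h + 0*G) + 1)/3 = -3 + ((3*h + 0) + 1)/3 = -3 + (3*h + 1)/3 = -3 + (1 + 3*h)/3 = -3 + (1/3 + h) = -8/3 + h)
C = 1456 (C = -3*14*(-8/3 + 0)*13 = -3*14*(-8/3)*13 = -(-112)*13 = -3*(-1456/3) = 1456)
C*m = 1456*(-29/4) = -10556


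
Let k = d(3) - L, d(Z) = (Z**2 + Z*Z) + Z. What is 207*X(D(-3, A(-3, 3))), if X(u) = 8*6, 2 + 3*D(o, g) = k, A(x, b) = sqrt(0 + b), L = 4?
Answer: 9936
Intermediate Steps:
d(Z) = Z + 2*Z**2 (d(Z) = (Z**2 + Z**2) + Z = 2*Z**2 + Z = Z + 2*Z**2)
A(x, b) = sqrt(b)
k = 17 (k = 3*(1 + 2*3) - 1*4 = 3*(1 + 6) - 4 = 3*7 - 4 = 21 - 4 = 17)
D(o, g) = 5 (D(o, g) = -2/3 + (1/3)*17 = -2/3 + 17/3 = 5)
X(u) = 48
207*X(D(-3, A(-3, 3))) = 207*48 = 9936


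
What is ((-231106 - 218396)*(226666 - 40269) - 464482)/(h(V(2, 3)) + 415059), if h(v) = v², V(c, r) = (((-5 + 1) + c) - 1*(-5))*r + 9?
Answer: -83786288776/415383 ≈ -2.0171e+5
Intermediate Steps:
V(c, r) = 9 + r*(1 + c) (V(c, r) = ((-4 + c) + 5)*r + 9 = (1 + c)*r + 9 = r*(1 + c) + 9 = 9 + r*(1 + c))
((-231106 - 218396)*(226666 - 40269) - 464482)/(h(V(2, 3)) + 415059) = ((-231106 - 218396)*(226666 - 40269) - 464482)/((9 + 3 + 2*3)² + 415059) = (-449502*186397 - 464482)/((9 + 3 + 6)² + 415059) = (-83785824294 - 464482)/(18² + 415059) = -83786288776/(324 + 415059) = -83786288776/415383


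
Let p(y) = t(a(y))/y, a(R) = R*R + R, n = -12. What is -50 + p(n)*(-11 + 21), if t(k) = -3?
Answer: -95/2 ≈ -47.500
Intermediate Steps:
a(R) = R + R**2 (a(R) = R**2 + R = R + R**2)
p(y) = -3/y
-50 + p(n)*(-11 + 21) = -50 + (-3/(-12))*(-11 + 21) = -50 - 3*(-1/12)*10 = -50 + (1/4)*10 = -50 + 5/2 = -95/2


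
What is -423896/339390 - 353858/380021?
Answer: -140592624218/64487663595 ≈ -2.1801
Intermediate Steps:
-423896/339390 - 353858/380021 = -423896*1/339390 - 353858*1/380021 = -211948/169695 - 353858/380021 = -140592624218/64487663595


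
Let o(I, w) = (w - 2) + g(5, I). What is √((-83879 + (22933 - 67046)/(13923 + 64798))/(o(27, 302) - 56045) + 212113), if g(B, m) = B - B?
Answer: √4084730531190676938576265/4388302145 ≈ 460.56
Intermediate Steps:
g(B, m) = 0
o(I, w) = -2 + w (o(I, w) = (w - 2) + 0 = (-2 + w) + 0 = -2 + w)
√((-83879 + (22933 - 67046)/(13923 + 64798))/(o(27, 302) - 56045) + 212113) = √((-83879 + (22933 - 67046)/(13923 + 64798))/((-2 + 302) - 56045) + 212113) = √((-83879 - 44113/78721)/(300 - 56045) + 212113) = √((-83879 - 44113*1/78721)/(-55745) + 212113) = √((-83879 - 44113/78721)*(-1/55745) + 212113) = √(-6603082872/78721*(-1/55745) + 212113) = √(6603082872/4388302145 + 212113) = √(930822535965257/4388302145) = √4084730531190676938576265/4388302145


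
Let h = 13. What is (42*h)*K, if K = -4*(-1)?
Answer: 2184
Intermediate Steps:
K = 4
(42*h)*K = (42*13)*4 = 546*4 = 2184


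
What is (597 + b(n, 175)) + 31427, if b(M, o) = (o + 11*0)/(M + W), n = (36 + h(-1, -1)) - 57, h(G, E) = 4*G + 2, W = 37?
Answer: 64073/2 ≈ 32037.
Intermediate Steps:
h(G, E) = 2 + 4*G
n = -23 (n = (36 + (2 + 4*(-1))) - 57 = (36 + (2 - 4)) - 57 = (36 - 2) - 57 = 34 - 57 = -23)
b(M, o) = o/(37 + M) (b(M, o) = (o + 11*0)/(M + 37) = (o + 0)/(37 + M) = o/(37 + M))
(597 + b(n, 175)) + 31427 = (597 + 175/(37 - 23)) + 31427 = (597 + 175/14) + 31427 = (597 + 175*(1/14)) + 31427 = (597 + 25/2) + 31427 = 1219/2 + 31427 = 64073/2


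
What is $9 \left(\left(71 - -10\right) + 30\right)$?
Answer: $999$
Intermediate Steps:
$9 \left(\left(71 - -10\right) + 30\right) = 9 \left(\left(71 + \left(-15 + 25\right)\right) + 30\right) = 9 \left(\left(71 + 10\right) + 30\right) = 9 \left(81 + 30\right) = 9 \cdot 111 = 999$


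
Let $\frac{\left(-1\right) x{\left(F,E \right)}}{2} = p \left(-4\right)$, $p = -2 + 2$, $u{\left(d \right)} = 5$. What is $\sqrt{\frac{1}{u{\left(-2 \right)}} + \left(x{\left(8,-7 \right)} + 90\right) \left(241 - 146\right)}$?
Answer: $\frac{\sqrt{213755}}{5} \approx 92.467$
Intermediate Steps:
$p = 0$
$x{\left(F,E \right)} = 0$ ($x{\left(F,E \right)} = - 2 \cdot 0 \left(-4\right) = \left(-2\right) 0 = 0$)
$\sqrt{\frac{1}{u{\left(-2 \right)}} + \left(x{\left(8,-7 \right)} + 90\right) \left(241 - 146\right)} = \sqrt{\frac{1}{5} + \left(0 + 90\right) \left(241 - 146\right)} = \sqrt{\frac{1}{5} + 90 \cdot 95} = \sqrt{\frac{1}{5} + 8550} = \sqrt{\frac{42751}{5}} = \frac{\sqrt{213755}}{5}$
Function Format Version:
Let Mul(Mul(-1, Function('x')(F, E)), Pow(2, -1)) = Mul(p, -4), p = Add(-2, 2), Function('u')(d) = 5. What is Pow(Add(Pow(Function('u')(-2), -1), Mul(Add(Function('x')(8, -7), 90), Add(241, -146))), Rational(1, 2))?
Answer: Mul(Rational(1, 5), Pow(213755, Rational(1, 2))) ≈ 92.467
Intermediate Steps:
p = 0
Function('x')(F, E) = 0 (Function('x')(F, E) = Mul(-2, Mul(0, -4)) = Mul(-2, 0) = 0)
Pow(Add(Pow(Function('u')(-2), -1), Mul(Add(Function('x')(8, -7), 90), Add(241, -146))), Rational(1, 2)) = Pow(Add(Pow(5, -1), Mul(Add(0, 90), Add(241, -146))), Rational(1, 2)) = Pow(Add(Rational(1, 5), Mul(90, 95)), Rational(1, 2)) = Pow(Add(Rational(1, 5), 8550), Rational(1, 2)) = Pow(Rational(42751, 5), Rational(1, 2)) = Mul(Rational(1, 5), Pow(213755, Rational(1, 2)))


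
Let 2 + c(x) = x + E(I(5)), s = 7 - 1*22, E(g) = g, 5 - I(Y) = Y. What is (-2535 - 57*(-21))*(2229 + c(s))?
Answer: -2959656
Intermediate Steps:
I(Y) = 5 - Y
s = -15 (s = 7 - 22 = -15)
c(x) = -2 + x (c(x) = -2 + (x + (5 - 1*5)) = -2 + (x + (5 - 5)) = -2 + (x + 0) = -2 + x)
(-2535 - 57*(-21))*(2229 + c(s)) = (-2535 - 57*(-21))*(2229 + (-2 - 15)) = (-2535 + 1197)*(2229 - 17) = -1338*2212 = -2959656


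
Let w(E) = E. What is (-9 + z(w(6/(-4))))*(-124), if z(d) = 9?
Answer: 0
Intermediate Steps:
(-9 + z(w(6/(-4))))*(-124) = (-9 + 9)*(-124) = 0*(-124) = 0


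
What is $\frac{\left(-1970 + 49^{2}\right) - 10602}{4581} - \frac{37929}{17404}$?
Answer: $- \frac{350768833}{79727724} \approx -4.3996$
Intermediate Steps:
$\frac{\left(-1970 + 49^{2}\right) - 10602}{4581} - \frac{37929}{17404} = \left(\left(-1970 + 2401\right) - 10602\right) \frac{1}{4581} - \frac{37929}{17404} = \left(431 - 10602\right) \frac{1}{4581} - \frac{37929}{17404} = \left(-10171\right) \frac{1}{4581} - \frac{37929}{17404} = - \frac{10171}{4581} - \frac{37929}{17404} = - \frac{350768833}{79727724}$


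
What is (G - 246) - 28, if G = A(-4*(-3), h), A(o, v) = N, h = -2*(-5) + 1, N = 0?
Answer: -274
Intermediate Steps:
h = 11 (h = 10 + 1 = 11)
A(o, v) = 0
G = 0
(G - 246) - 28 = (0 - 246) - 28 = -246 - 28 = -274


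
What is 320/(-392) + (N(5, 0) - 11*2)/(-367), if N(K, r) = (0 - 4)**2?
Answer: -14386/17983 ≈ -0.79998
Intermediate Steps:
N(K, r) = 16 (N(K, r) = (-4)**2 = 16)
320/(-392) + (N(5, 0) - 11*2)/(-367) = 320/(-392) + (16 - 11*2)/(-367) = 320*(-1/392) + (16 - 22)*(-1/367) = -40/49 - 6*(-1/367) = -40/49 + 6/367 = -14386/17983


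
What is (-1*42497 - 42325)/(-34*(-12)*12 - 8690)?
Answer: 42411/1897 ≈ 22.357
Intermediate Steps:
(-1*42497 - 42325)/(-34*(-12)*12 - 8690) = (-42497 - 42325)/(408*12 - 8690) = -84822/(4896 - 8690) = -84822/(-3794) = -84822*(-1/3794) = 42411/1897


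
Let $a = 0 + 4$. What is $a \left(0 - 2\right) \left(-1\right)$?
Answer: $8$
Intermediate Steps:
$a = 4$
$a \left(0 - 2\right) \left(-1\right) = 4 \left(0 - 2\right) \left(-1\right) = 4 \left(-2\right) \left(-1\right) = \left(-8\right) \left(-1\right) = 8$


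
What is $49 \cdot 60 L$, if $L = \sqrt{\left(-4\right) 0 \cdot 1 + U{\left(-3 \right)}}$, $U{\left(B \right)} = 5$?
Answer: $2940 \sqrt{5} \approx 6574.0$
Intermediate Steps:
$L = \sqrt{5}$ ($L = \sqrt{\left(-4\right) 0 \cdot 1 + 5} = \sqrt{0 \cdot 1 + 5} = \sqrt{0 + 5} = \sqrt{5} \approx 2.2361$)
$49 \cdot 60 L = 49 \cdot 60 \sqrt{5} = 2940 \sqrt{5}$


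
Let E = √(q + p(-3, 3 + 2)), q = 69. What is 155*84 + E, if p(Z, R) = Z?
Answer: 13020 + √66 ≈ 13028.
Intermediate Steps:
E = √66 (E = √(69 - 3) = √66 ≈ 8.1240)
155*84 + E = 155*84 + √66 = 13020 + √66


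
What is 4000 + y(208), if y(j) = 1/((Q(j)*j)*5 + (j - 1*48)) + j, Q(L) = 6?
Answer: 26931201/6400 ≈ 4208.0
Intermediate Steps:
y(j) = j + 1/(-48 + 31*j) (y(j) = 1/((6*j)*5 + (j - 1*48)) + j = 1/(30*j + (j - 48)) + j = 1/(30*j + (-48 + j)) + j = 1/(-48 + 31*j) + j = j + 1/(-48 + 31*j))
4000 + y(208) = 4000 + (1 - 48*208 + 31*208²)/(-48 + 31*208) = 4000 + (1 - 9984 + 31*43264)/(-48 + 6448) = 4000 + (1 - 9984 + 1341184)/6400 = 4000 + (1/6400)*1331201 = 4000 + 1331201/6400 = 26931201/6400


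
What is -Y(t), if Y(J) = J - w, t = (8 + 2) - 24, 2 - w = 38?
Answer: -22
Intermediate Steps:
w = -36 (w = 2 - 1*38 = 2 - 38 = -36)
t = -14 (t = 10 - 24 = -14)
Y(J) = 36 + J (Y(J) = J - 1*(-36) = J + 36 = 36 + J)
-Y(t) = -(36 - 14) = -1*22 = -22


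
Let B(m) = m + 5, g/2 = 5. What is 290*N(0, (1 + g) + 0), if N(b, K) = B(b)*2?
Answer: 2900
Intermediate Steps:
g = 10 (g = 2*5 = 10)
B(m) = 5 + m
N(b, K) = 10 + 2*b (N(b, K) = (5 + b)*2 = 10 + 2*b)
290*N(0, (1 + g) + 0) = 290*(10 + 2*0) = 290*(10 + 0) = 290*10 = 2900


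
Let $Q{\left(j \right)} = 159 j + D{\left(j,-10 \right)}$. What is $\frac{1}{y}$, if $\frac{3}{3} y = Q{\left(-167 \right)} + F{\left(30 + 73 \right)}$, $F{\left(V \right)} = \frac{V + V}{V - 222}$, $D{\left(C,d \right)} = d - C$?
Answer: $- \frac{119}{3141330} \approx -3.7882 \cdot 10^{-5}$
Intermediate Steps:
$Q{\left(j \right)} = -10 + 158 j$ ($Q{\left(j \right)} = 159 j - \left(10 + j\right) = -10 + 158 j$)
$F{\left(V \right)} = \frac{2 V}{-222 + V}$
$y = - \frac{3141330}{119}$ ($y = \left(-10 + 158 \left(-167\right)\right) + \frac{2 \left(30 + 73\right)}{-222 + \left(30 + 73\right)} = \left(-10 - 26386\right) + 2 \cdot 103 \frac{1}{-222 + 103} = -26396 + 2 \cdot 103 \frac{1}{-119} = -26396 + 2 \cdot 103 \left(- \frac{1}{119}\right) = -26396 - \frac{206}{119} = - \frac{3141330}{119} \approx -26398.0$)
$\frac{1}{y} = \frac{1}{- \frac{3141330}{119}} = - \frac{119}{3141330}$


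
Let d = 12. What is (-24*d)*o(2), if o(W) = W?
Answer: -576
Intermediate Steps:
(-24*d)*o(2) = -24*12*2 = -288*2 = -576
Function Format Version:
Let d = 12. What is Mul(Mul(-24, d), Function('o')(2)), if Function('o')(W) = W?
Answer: -576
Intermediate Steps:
Mul(Mul(-24, d), Function('o')(2)) = Mul(Mul(-24, 12), 2) = Mul(-288, 2) = -576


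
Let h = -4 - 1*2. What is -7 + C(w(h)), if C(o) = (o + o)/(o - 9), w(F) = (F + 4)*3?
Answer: -31/5 ≈ -6.2000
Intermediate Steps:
h = -6 (h = -4 - 2 = -6)
w(F) = 12 + 3*F (w(F) = (4 + F)*3 = 12 + 3*F)
C(o) = 2*o/(-9 + o) (C(o) = (2*o)/(-9 + o) = 2*o/(-9 + o))
-7 + C(w(h)) = -7 + 2*(12 + 3*(-6))/(-9 + (12 + 3*(-6))) = -7 + 2*(12 - 18)/(-9 + (12 - 18)) = -7 + 2*(-6)/(-9 - 6) = -7 + 2*(-6)/(-15) = -7 + 2*(-6)*(-1/15) = -7 + ⅘ = -31/5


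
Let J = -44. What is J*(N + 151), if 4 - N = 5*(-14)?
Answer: -9900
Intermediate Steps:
N = 74 (N = 4 - 5*(-14) = 4 - 1*(-70) = 4 + 70 = 74)
J*(N + 151) = -44*(74 + 151) = -44*225 = -9900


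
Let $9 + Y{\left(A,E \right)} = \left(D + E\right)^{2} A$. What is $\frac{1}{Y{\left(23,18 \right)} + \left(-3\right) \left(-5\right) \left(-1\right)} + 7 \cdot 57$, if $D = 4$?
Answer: $\frac{4432093}{11108} \approx 399.0$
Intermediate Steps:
$Y{\left(A,E \right)} = -9 + A \left(4 + E\right)^{2}$ ($Y{\left(A,E \right)} = -9 + \left(4 + E\right)^{2} A = -9 + A \left(4 + E\right)^{2}$)
$\frac{1}{Y{\left(23,18 \right)} + \left(-3\right) \left(-5\right) \left(-1\right)} + 7 \cdot 57 = \frac{1}{\left(-9 + 23 \left(4 + 18\right)^{2}\right) + \left(-3\right) \left(-5\right) \left(-1\right)} + 7 \cdot 57 = \frac{1}{\left(-9 + 23 \cdot 22^{2}\right) + 15 \left(-1\right)} + 399 = \frac{1}{\left(-9 + 23 \cdot 484\right) - 15} + 399 = \frac{1}{\left(-9 + 11132\right) - 15} + 399 = \frac{1}{11123 - 15} + 399 = \frac{1}{11108} + 399 = \frac{4432093}{11108}$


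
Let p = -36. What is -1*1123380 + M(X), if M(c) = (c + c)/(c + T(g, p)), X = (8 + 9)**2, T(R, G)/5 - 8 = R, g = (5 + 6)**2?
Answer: -524618171/467 ≈ -1.1234e+6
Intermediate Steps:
g = 121 (g = 11**2 = 121)
T(R, G) = 40 + 5*R
X = 289 (X = 17**2 = 289)
M(c) = 2*c/(645 + c) (M(c) = (c + c)/(c + (40 + 5*121)) = (2*c)/(c + (40 + 605)) = (2*c)/(c + 645) = (2*c)/(645 + c) = 2*c/(645 + c))
-1*1123380 + M(X) = -1*1123380 + 2*289/(645 + 289) = -1123380 + 2*289/934 = -1123380 + 2*289*(1/934) = -1123380 + 289/467 = -524618171/467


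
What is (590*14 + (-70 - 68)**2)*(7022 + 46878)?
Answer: 1471685600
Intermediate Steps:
(590*14 + (-70 - 68)**2)*(7022 + 46878) = (8260 + (-138)**2)*53900 = (8260 + 19044)*53900 = 27304*53900 = 1471685600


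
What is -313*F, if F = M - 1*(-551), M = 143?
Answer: -217222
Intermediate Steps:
F = 694 (F = 143 - 1*(-551) = 143 + 551 = 694)
-313*F = -313*694 = -217222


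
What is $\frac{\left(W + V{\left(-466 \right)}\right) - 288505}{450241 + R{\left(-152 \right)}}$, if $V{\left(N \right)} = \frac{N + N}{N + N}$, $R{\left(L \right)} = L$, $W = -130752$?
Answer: $- \frac{419256}{450089} \approx -0.9315$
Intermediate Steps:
$V{\left(N \right)} = 1$ ($V{\left(N \right)} = \frac{2 N}{2 N} = 2 N \frac{1}{2 N} = 1$)
$\frac{\left(W + V{\left(-466 \right)}\right) - 288505}{450241 + R{\left(-152 \right)}} = \frac{\left(-130752 + 1\right) - 288505}{450241 - 152} = \frac{-130751 - 288505}{450089} = \left(-419256\right) \frac{1}{450089} = - \frac{419256}{450089}$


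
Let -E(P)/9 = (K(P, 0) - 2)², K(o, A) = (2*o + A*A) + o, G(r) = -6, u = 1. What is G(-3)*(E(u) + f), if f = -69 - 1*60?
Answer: 828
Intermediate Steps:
K(o, A) = A² + 3*o (K(o, A) = (2*o + A²) + o = (A² + 2*o) + o = A² + 3*o)
E(P) = -9*(-2 + 3*P)² (E(P) = -9*((0² + 3*P) - 2)² = -9*((0 + 3*P) - 2)² = -9*(3*P - 2)² = -9*(-2 + 3*P)²)
f = -129 (f = -69 - 60 = -129)
G(-3)*(E(u) + f) = -6*(-9*(-2 + 3*1)² - 129) = -6*(-9*(-2 + 3)² - 129) = -6*(-9*1² - 129) = -6*(-9*1 - 129) = -6*(-9 - 129) = -6*(-138) = 828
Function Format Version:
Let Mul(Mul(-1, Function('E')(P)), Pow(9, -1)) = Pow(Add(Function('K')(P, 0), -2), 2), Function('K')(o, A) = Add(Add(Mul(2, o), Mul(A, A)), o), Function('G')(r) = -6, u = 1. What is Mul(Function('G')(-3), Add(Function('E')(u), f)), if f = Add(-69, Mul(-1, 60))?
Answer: 828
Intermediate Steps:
Function('K')(o, A) = Add(Pow(A, 2), Mul(3, o)) (Function('K')(o, A) = Add(Add(Mul(2, o), Pow(A, 2)), o) = Add(Add(Pow(A, 2), Mul(2, o)), o) = Add(Pow(A, 2), Mul(3, o)))
Function('E')(P) = Mul(-9, Pow(Add(-2, Mul(3, P)), 2)) (Function('E')(P) = Mul(-9, Pow(Add(Add(Pow(0, 2), Mul(3, P)), -2), 2)) = Mul(-9, Pow(Add(Add(0, Mul(3, P)), -2), 2)) = Mul(-9, Pow(Add(Mul(3, P), -2), 2)) = Mul(-9, Pow(Add(-2, Mul(3, P)), 2)))
f = -129 (f = Add(-69, -60) = -129)
Mul(Function('G')(-3), Add(Function('E')(u), f)) = Mul(-6, Add(Mul(-9, Pow(Add(-2, Mul(3, 1)), 2)), -129)) = Mul(-6, Add(Mul(-9, Pow(Add(-2, 3), 2)), -129)) = Mul(-6, Add(Mul(-9, Pow(1, 2)), -129)) = Mul(-6, Add(Mul(-9, 1), -129)) = Mul(-6, Add(-9, -129)) = Mul(-6, -138) = 828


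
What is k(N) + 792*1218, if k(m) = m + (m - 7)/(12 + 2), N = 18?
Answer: 13505447/14 ≈ 9.6468e+5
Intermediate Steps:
k(m) = -½ + 15*m/14 (k(m) = m + (-7 + m)/14 = m + (-7 + m)*(1/14) = m + (-½ + m/14) = -½ + 15*m/14)
k(N) + 792*1218 = (-½ + (15/14)*18) + 792*1218 = (-½ + 135/7) + 964656 = 263/14 + 964656 = 13505447/14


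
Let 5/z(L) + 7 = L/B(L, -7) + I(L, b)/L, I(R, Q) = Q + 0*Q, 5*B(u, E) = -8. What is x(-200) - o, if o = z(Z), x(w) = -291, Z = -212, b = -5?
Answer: -7744861/26611 ≈ -291.04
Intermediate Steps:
B(u, E) = -8/5 (B(u, E) = (1/5)*(-8) = -8/5)
I(R, Q) = Q (I(R, Q) = Q + 0 = Q)
z(L) = 5/(-7 - 5/L - 5*L/8) (z(L) = 5/(-7 + (L/(-8/5) - 5/L)) = 5/(-7 + (L*(-5/8) - 5/L)) = 5/(-7 + (-5*L/8 - 5/L)) = 5/(-7 + (-5/L - 5*L/8)) = 5/(-7 - 5/L - 5*L/8))
o = 1060/26611 (o = -40*(-212)/(40 + 5*(-212)**2 + 56*(-212)) = -40*(-212)/(40 + 5*44944 - 11872) = -40*(-212)/(40 + 224720 - 11872) = -40*(-212)/212888 = -40*(-212)*1/212888 = 1060/26611 ≈ 0.039833)
x(-200) - o = -291 - 1*1060/26611 = -291 - 1060/26611 = -7744861/26611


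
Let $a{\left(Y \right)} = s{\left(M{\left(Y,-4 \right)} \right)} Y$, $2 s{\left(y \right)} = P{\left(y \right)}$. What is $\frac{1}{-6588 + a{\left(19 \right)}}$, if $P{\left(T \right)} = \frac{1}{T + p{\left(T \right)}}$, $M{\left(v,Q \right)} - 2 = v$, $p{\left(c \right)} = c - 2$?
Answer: $- \frac{80}{527021} \approx -0.0001518$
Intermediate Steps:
$p{\left(c \right)} = -2 + c$
$M{\left(v,Q \right)} = 2 + v$
$P{\left(T \right)} = \frac{1}{-2 + 2 T}$ ($P{\left(T \right)} = \frac{1}{T + \left(-2 + T\right)} = \frac{1}{-2 + 2 T}$)
$s{\left(y \right)} = \frac{1}{4 \left(-1 + y\right)}$ ($s{\left(y \right)} = \frac{\frac{1}{2} \frac{1}{-1 + y}}{2} = \frac{1}{4 \left(-1 + y\right)}$)
$a{\left(Y \right)} = \frac{Y}{4 \left(1 + Y\right)}$ ($a{\left(Y \right)} = \frac{1}{4 \left(-1 + \left(2 + Y\right)\right)} Y = \frac{1}{4 \left(1 + Y\right)} Y = \frac{Y}{4 \left(1 + Y\right)}$)
$\frac{1}{-6588 + a{\left(19 \right)}} = \frac{1}{-6588 + \frac{1}{4} \cdot 19 \frac{1}{1 + 19}} = \frac{1}{-6588 + \frac{1}{4} \cdot 19 \cdot \frac{1}{20}} = \frac{1}{-6588 + \frac{19}{80}} = \frac{1}{- \frac{527021}{80}} = - \frac{80}{527021}$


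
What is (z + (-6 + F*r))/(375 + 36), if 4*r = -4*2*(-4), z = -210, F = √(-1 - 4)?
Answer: -72/137 + 8*I*√5/411 ≈ -0.52555 + 0.043524*I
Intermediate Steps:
F = I*√5 (F = √(-5) = I*√5 ≈ 2.2361*I)
r = 8 (r = (-4*2*(-4))/4 = (-8*(-4))/4 = (¼)*32 = 8)
(z + (-6 + F*r))/(375 + 36) = (-210 + (-6 + (I*√5)*8))/(375 + 36) = (-210 + (-6 + 8*I*√5))/411 = (-216 + 8*I*√5)*(1/411) = -72/137 + 8*I*√5/411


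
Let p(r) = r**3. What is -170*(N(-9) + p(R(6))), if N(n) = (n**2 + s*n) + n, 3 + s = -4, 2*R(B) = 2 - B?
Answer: -21590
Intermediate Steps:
R(B) = 1 - B/2 (R(B) = (2 - B)/2 = 1 - B/2)
s = -7 (s = -3 - 4 = -7)
N(n) = n**2 - 6*n (N(n) = (n**2 - 7*n) + n = n**2 - 6*n)
-170*(N(-9) + p(R(6))) = -170*(-9*(-6 - 9) + (1 - 1/2*6)**3) = -170*(-9*(-15) + (1 - 3)**3) = -170*(135 + (-2)**3) = -170*(135 - 8) = -170*127 = -21590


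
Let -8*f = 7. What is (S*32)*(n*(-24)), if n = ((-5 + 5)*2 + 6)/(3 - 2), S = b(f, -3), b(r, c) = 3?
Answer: -13824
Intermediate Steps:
f = -7/8 (f = -1/8*7 = -7/8 ≈ -0.87500)
S = 3
n = 6 (n = (0*2 + 6)/1 = (0 + 6)*1 = 6*1 = 6)
(S*32)*(n*(-24)) = (3*32)*(6*(-24)) = 96*(-144) = -13824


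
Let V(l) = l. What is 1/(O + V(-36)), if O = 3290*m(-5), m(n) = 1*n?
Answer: -1/16486 ≈ -6.0658e-5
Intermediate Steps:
m(n) = n
O = -16450 (O = 3290*(-5) = -16450)
1/(O + V(-36)) = 1/(-16450 - 36) = 1/(-16486) = -1/16486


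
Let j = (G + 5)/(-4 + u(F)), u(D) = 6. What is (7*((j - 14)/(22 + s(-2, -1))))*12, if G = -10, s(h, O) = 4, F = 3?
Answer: -693/13 ≈ -53.308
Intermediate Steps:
j = -5/2 (j = (-10 + 5)/(-4 + 6) = -5/2 ≈ -2.5000)
(7*((j - 14)/(22 + s(-2, -1))))*12 = (7*((-5/2 - 14)/(22 + 4)))*12 = (7*(-33/2/26))*12 = (7*(-33/2*1/26))*12 = (7*(-33/52))*12 = -231/52*12 = -693/13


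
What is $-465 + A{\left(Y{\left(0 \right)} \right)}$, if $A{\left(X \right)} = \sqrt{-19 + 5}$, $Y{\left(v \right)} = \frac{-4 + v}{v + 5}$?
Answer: $-465 + i \sqrt{14} \approx -465.0 + 3.7417 i$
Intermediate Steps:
$Y{\left(v \right)} = \frac{-4 + v}{5 + v}$
$A{\left(X \right)} = i \sqrt{14}$ ($A{\left(X \right)} = \sqrt{-14} = i \sqrt{14}$)
$-465 + A{\left(Y{\left(0 \right)} \right)} = -465 + i \sqrt{14}$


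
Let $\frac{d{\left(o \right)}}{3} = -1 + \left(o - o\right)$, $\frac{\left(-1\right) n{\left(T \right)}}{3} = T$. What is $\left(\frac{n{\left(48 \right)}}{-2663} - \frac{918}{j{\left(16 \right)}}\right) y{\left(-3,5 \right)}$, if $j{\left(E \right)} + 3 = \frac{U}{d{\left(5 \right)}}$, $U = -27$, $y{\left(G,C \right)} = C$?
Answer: $- \frac{2036475}{2663} \approx -764.73$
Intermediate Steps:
$n{\left(T \right)} = - 3 T$
$d{\left(o \right)} = -3$ ($d{\left(o \right)} = 3 \left(-1 + \left(o - o\right)\right) = 3 \left(-1 + 0\right) = 3 \left(-1\right) = -3$)
$j{\left(E \right)} = 6$ ($j{\left(E \right)} = -3 - \frac{27}{-3} = -3 - -9 = -3 + 9 = 6$)
$\left(\frac{n{\left(48 \right)}}{-2663} - \frac{918}{j{\left(16 \right)}}\right) y{\left(-3,5 \right)} = \left(\frac{\left(-3\right) 48}{-2663} - \frac{918}{6}\right) 5 = \left(\left(-144\right) \left(- \frac{1}{2663}\right) - 153\right) 5 = \left(\frac{144}{2663} - 153\right) 5 = \left(- \frac{407295}{2663}\right) 5 = - \frac{2036475}{2663}$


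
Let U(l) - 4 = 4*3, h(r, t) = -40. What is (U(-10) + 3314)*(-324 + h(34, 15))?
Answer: -1212120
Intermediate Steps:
U(l) = 16 (U(l) = 4 + 4*3 = 4 + 12 = 16)
(U(-10) + 3314)*(-324 + h(34, 15)) = (16 + 3314)*(-324 - 40) = 3330*(-364) = -1212120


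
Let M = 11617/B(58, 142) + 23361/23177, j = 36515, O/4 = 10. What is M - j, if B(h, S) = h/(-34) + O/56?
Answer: -131902023563/2734886 ≈ -48229.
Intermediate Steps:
O = 40 (O = 4*10 = 40)
B(h, S) = 5/7 - h/34 (B(h, S) = h/(-34) + 40/56 = h*(-1/34) + 40*(1/56) = -h/34 + 5/7 = 5/7 - h/34)
M = -32037661273/2734886 (M = 11617/(5/7 - 1/34*58) + 23361/23177 = 11617/(5/7 - 29/17) + 23361*(1/23177) = 11617/(-118/119) + 23361/23177 = 11617*(-119/118) + 23361/23177 = -1382423/118 + 23361/23177 = -32037661273/2734886 ≈ -11714.)
M - j = -32037661273/2734886 - 1*36515 = -32037661273/2734886 - 36515 = -131902023563/2734886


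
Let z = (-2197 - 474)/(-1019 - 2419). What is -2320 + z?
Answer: -7973489/3438 ≈ -2319.2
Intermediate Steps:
z = 2671/3438 (z = -2671/(-3438) = -2671*(-1/3438) = 2671/3438 ≈ 0.77691)
-2320 + z = -2320 + 2671/3438 = -7973489/3438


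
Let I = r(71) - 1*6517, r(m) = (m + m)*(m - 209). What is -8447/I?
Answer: 8447/26113 ≈ 0.32348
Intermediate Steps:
r(m) = 2*m*(-209 + m) (r(m) = (2*m)*(-209 + m) = 2*m*(-209 + m))
I = -26113 (I = 2*71*(-209 + 71) - 1*6517 = 2*71*(-138) - 6517 = -19596 - 6517 = -26113)
-8447/I = -8447/(-26113) = -8447*(-1/26113) = 8447/26113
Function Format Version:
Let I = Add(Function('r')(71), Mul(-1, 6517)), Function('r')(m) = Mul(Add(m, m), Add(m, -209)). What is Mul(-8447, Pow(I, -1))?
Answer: Rational(8447, 26113) ≈ 0.32348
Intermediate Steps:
Function('r')(m) = Mul(2, m, Add(-209, m)) (Function('r')(m) = Mul(Mul(2, m), Add(-209, m)) = Mul(2, m, Add(-209, m)))
I = -26113 (I = Add(Mul(2, 71, Add(-209, 71)), Mul(-1, 6517)) = Add(Mul(2, 71, -138), -6517) = Add(-19596, -6517) = -26113)
Mul(-8447, Pow(I, -1)) = Mul(-8447, Pow(-26113, -1)) = Mul(-8447, Rational(-1, 26113)) = Rational(8447, 26113)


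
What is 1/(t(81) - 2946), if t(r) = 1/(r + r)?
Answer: -162/477251 ≈ -0.00033944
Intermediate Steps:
t(r) = 1/(2*r)
1/(t(81) - 2946) = 1/((½)/81 - 2946) = 1/((½)*(1/81) - 2946) = 1/(1/162 - 2946) = 1/(-477251/162) = -162/477251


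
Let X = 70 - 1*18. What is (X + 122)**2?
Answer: 30276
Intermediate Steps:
X = 52 (X = 70 - 18 = 52)
(X + 122)**2 = (52 + 122)**2 = 174**2 = 30276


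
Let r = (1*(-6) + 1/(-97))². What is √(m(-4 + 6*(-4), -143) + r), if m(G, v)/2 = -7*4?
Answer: I*√187015/97 ≈ 4.4583*I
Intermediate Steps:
m(G, v) = -56 (m(G, v) = 2*(-7*4) = 2*(-28) = -56)
r = 339889/9409 (r = (-6 - 1/97)² = (-583/97)² = 339889/9409 ≈ 36.124)
√(m(-4 + 6*(-4), -143) + r) = √(-56 + 339889/9409) = √(-187015/9409) = I*√187015/97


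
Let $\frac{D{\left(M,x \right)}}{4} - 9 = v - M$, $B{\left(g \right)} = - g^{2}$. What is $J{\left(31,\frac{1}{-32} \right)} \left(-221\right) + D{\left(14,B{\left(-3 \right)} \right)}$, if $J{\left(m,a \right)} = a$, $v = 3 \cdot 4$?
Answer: $\frac{1117}{32} \approx 34.906$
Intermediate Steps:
$v = 12$
$D{\left(M,x \right)} = 84 - 4 M$ ($D{\left(M,x \right)} = 36 + 4 \left(12 - M\right) = 36 - \left(-48 + 4 M\right) = 84 - 4 M$)
$J{\left(31,\frac{1}{-32} \right)} \left(-221\right) + D{\left(14,B{\left(-3 \right)} \right)} = \frac{1}{-32} \left(-221\right) + \left(84 - 56\right) = \left(- \frac{1}{32}\right) \left(-221\right) + \left(84 - 56\right) = \frac{221}{32} + 28 = \frac{1117}{32}$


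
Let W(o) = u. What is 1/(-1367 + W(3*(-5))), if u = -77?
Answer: -1/1444 ≈ -0.00069252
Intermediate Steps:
W(o) = -77
1/(-1367 + W(3*(-5))) = 1/(-1367 - 77) = 1/(-1444) = -1/1444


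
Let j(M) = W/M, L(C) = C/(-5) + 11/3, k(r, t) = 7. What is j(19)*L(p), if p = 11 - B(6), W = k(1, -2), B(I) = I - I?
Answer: 154/285 ≈ 0.54035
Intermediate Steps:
B(I) = 0
W = 7
p = 11 (p = 11 - 1*0 = 11 + 0 = 11)
L(C) = 11/3 - C/5 (L(C) = C*(-⅕) + 11*(⅓) = -C/5 + 11/3 = 11/3 - C/5)
j(M) = 7/M
j(19)*L(p) = (7/19)*(11/3 - ⅕*11) = (7*(1/19))*(11/3 - 11/5) = (7/19)*(22/15) = 154/285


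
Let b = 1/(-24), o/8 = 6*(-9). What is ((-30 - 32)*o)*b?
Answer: -1116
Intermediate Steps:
o = -432 (o = 8*(6*(-9)) = 8*(-54) = -432)
b = -1/24 ≈ -0.041667
((-30 - 32)*o)*b = ((-30 - 32)*(-432))*(-1/24) = -62*(-432)*(-1/24) = 26784*(-1/24) = -1116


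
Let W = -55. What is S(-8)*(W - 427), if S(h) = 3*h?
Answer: 11568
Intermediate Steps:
S(-8)*(W - 427) = (3*(-8))*(-55 - 427) = -24*(-482) = 11568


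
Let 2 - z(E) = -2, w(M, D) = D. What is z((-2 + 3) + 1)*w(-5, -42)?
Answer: -168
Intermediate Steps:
z(E) = 4 (z(E) = 2 - 1*(-2) = 2 + 2 = 4)
z((-2 + 3) + 1)*w(-5, -42) = 4*(-42) = -168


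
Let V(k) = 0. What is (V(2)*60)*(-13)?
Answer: 0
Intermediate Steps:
(V(2)*60)*(-13) = (0*60)*(-13) = 0*(-13) = 0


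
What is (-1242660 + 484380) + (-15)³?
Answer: -761655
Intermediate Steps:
(-1242660 + 484380) + (-15)³ = -758280 - 3375 = -761655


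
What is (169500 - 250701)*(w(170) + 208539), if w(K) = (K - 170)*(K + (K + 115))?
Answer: -16933575339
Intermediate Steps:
w(K) = (-170 + K)*(115 + 2*K) (w(K) = (-170 + K)*(K + (115 + K)) = (-170 + K)*(115 + 2*K))
(169500 - 250701)*(w(170) + 208539) = (169500 - 250701)*((-19550 - 225*170 + 2*170²) + 208539) = -81201*((-19550 - 38250 + 2*28900) + 208539) = -81201*((-19550 - 38250 + 57800) + 208539) = -81201*(0 + 208539) = -81201*208539 = -16933575339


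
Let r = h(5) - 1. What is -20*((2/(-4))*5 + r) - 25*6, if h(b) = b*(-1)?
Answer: 20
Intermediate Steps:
h(b) = -b
r = -6 (r = -1*5 - 1 = -5 - 1 = -6)
-20*((2/(-4))*5 + r) - 25*6 = -20*((2/(-4))*5 - 6) - 25*6 = -20*((2*(-¼))*5 - 6) - 150 = -20*(-½*5 - 6) - 150 = -20*(-5/2 - 6) - 150 = -20*(-17/2) - 150 = 170 - 150 = 20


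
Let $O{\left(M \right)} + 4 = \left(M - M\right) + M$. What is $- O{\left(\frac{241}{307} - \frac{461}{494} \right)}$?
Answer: $\frac{629105}{151658} \approx 4.1482$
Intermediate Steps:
$O{\left(M \right)} = -4 + M$ ($O{\left(M \right)} = -4 + \left(\left(M - M\right) + M\right) = -4 + \left(0 + M\right) = -4 + M$)
$- O{\left(\frac{241}{307} - \frac{461}{494} \right)} = - (-4 + \left(\frac{241}{307} - \frac{461}{494}\right)) = - (-4 - \frac{22473}{151658}) = \left(-1\right) \left(- \frac{629105}{151658}\right) = \frac{629105}{151658}$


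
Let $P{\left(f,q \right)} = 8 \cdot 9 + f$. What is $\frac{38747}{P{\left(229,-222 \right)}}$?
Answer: $\frac{38747}{301} \approx 128.73$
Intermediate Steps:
$P{\left(f,q \right)} = 72 + f$
$\frac{38747}{P{\left(229,-222 \right)}} = \frac{38747}{72 + 229} = \frac{38747}{301}$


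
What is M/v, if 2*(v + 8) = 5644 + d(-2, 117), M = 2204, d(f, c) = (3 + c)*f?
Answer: 1102/1347 ≈ 0.81811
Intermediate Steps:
d(f, c) = f*(3 + c)
v = 2694 (v = -8 + (5644 - 2*(3 + 117))/2 = -8 + (5644 - 2*120)/2 = -8 + (5644 - 240)/2 = -8 + (½)*5404 = -8 + 2702 = 2694)
M/v = 2204/2694 = 2204*(1/2694) = 1102/1347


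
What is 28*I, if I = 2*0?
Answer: 0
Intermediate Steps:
I = 0
28*I = 28*0 = 0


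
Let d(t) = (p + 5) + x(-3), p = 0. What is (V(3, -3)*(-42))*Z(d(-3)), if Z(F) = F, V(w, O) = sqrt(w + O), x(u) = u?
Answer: 0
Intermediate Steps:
V(w, O) = sqrt(O + w)
d(t) = 2 (d(t) = (0 + 5) - 3 = 5 - 3 = 2)
(V(3, -3)*(-42))*Z(d(-3)) = (sqrt(-3 + 3)*(-42))*2 = (sqrt(0)*(-42))*2 = (0*(-42))*2 = 0*2 = 0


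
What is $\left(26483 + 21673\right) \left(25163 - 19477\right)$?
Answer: $273815016$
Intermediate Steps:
$\left(26483 + 21673\right) \left(25163 - 19477\right) = 48156 \cdot 5686 = 273815016$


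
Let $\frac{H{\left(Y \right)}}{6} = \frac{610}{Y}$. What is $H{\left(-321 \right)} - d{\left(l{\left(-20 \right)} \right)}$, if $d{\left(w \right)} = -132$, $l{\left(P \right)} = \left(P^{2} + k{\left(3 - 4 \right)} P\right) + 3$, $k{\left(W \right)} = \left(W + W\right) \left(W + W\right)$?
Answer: $\frac{12904}{107} \approx 120.6$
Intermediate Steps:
$k{\left(W \right)} = 4 W^{2}$ ($k{\left(W \right)} = 2 W 2 W = 4 W^{2}$)
$l{\left(P \right)} = 3 + P^{2} + 4 P$ ($l{\left(P \right)} = \left(P^{2} + 4 \left(3 - 4\right)^{2} P\right) + 3 = \left(P^{2} + 4 \left(-1\right)^{2} P\right) + 3 = \left(P^{2} + 4 \cdot 1 P\right) + 3 = \left(P^{2} + 4 P\right) + 3 = 3 + P^{2} + 4 P$)
$H{\left(Y \right)} = \frac{3660}{Y}$ ($H{\left(Y \right)} = 6 \frac{610}{Y} = \frac{3660}{Y}$)
$H{\left(-321 \right)} - d{\left(l{\left(-20 \right)} \right)} = \frac{3660}{-321} - -132 = 3660 \left(- \frac{1}{321}\right) + 132 = - \frac{1220}{107} + 132 = \frac{12904}{107}$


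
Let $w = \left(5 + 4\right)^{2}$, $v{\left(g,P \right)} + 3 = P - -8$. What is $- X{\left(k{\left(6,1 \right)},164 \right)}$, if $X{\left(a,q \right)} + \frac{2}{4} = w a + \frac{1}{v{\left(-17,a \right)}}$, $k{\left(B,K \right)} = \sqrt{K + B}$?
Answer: $\frac{2}{9} - \frac{1457 \sqrt{7}}{18} \approx -213.94$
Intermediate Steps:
$v{\left(g,P \right)} = 5 + P$ ($v{\left(g,P \right)} = -3 + \left(P - -8\right) = -3 + \left(P + 8\right) = -3 + \left(8 + P\right) = 5 + P$)
$k{\left(B,K \right)} = \sqrt{B + K}$
$w = 81$ ($w = 9^{2} = 81$)
$X{\left(a,q \right)} = - \frac{1}{2} + \frac{1}{5 + a} + 81 a$ ($X{\left(a,q \right)} = - \frac{1}{2} + \left(81 a + \frac{1}{5 + a}\right) = - \frac{1}{2} + \left(\frac{1}{5 + a} + 81 a\right) = - \frac{1}{2} + \frac{1}{5 + a} + 81 a$)
$- X{\left(k{\left(6,1 \right)},164 \right)} = - \frac{2 + \left(-1 + 162 \sqrt{6 + 1}\right) \left(5 + \sqrt{6 + 1}\right)}{2 \left(5 + \sqrt{6 + 1}\right)} = - \frac{2 + \left(-1 + 162 \sqrt{7}\right) \left(5 + \sqrt{7}\right)}{2 \left(5 + \sqrt{7}\right)}$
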